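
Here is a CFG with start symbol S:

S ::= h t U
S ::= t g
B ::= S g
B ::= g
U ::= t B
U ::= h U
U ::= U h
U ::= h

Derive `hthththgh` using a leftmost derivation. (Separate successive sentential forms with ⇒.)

S ⇒ htU   [S ::= h t U]
htU ⇒ hthU   [U ::= h U]
hthU ⇒ hthUh   [U ::= U h]
hthUh ⇒ hthtBh   [U ::= t B]
hthtBh ⇒ hthtSgh   [B ::= S g]
hthtSgh ⇒ hththtUgh   [S ::= h t U]
hththtUgh ⇒ hthththgh   [U ::= h]

S ⇒ htU ⇒ hthU ⇒ hthUh ⇒ hthtBh ⇒ hthtSgh ⇒ hththtUgh ⇒ hthththgh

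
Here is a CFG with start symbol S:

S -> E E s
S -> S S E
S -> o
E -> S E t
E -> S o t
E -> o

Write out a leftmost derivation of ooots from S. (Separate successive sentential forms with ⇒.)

S ⇒ EEs   [S -> E E s]
EEs ⇒ oEs   [E -> o]
oEs ⇒ oSEts   [E -> S E t]
oSEts ⇒ ooEts   [S -> o]
ooEts ⇒ ooots   [E -> o]

S ⇒ EEs ⇒ oEs ⇒ oSEts ⇒ ooEts ⇒ ooots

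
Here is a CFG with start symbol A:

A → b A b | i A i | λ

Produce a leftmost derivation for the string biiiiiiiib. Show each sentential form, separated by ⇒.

A⇒bAb⇒biAib⇒biiAiib⇒biiiAiiib⇒biiiiAiiiib⇒biiiiiiiib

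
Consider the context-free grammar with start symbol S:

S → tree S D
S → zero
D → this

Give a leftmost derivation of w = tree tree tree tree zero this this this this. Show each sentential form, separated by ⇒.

S ⇒ tree S D   [S → tree S D]
tree S D ⇒ tree tree S D D   [S → tree S D]
tree tree S D D ⇒ tree tree tree S D D D   [S → tree S D]
tree tree tree S D D D ⇒ tree tree tree tree S D D D D   [S → tree S D]
tree tree tree tree S D D D D ⇒ tree tree tree tree zero D D D D   [S → zero]
tree tree tree tree zero D D D D ⇒ tree tree tree tree zero this D D D   [D → this]
tree tree tree tree zero this D D D ⇒ tree tree tree tree zero this this D D   [D → this]
tree tree tree tree zero this this D D ⇒ tree tree tree tree zero this this this D   [D → this]
tree tree tree tree zero this this this D ⇒ tree tree tree tree zero this this this this   [D → this]

S ⇒ tree S D ⇒ tree tree S D D ⇒ tree tree tree S D D D ⇒ tree tree tree tree S D D D D ⇒ tree tree tree tree zero D D D D ⇒ tree tree tree tree zero this D D D ⇒ tree tree tree tree zero this this D D ⇒ tree tree tree tree zero this this this D ⇒ tree tree tree tree zero this this this this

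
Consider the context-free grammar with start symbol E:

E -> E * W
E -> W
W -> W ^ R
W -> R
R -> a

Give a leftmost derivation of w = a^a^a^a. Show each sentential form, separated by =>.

E => W   [E -> W]
W => W^R   [W -> W ^ R]
W^R => W^R^R   [W -> W ^ R]
W^R^R => W^R^R^R   [W -> W ^ R]
W^R^R^R => R^R^R^R   [W -> R]
R^R^R^R => a^R^R^R   [R -> a]
a^R^R^R => a^a^R^R   [R -> a]
a^a^R^R => a^a^a^R   [R -> a]
a^a^a^R => a^a^a^a   [R -> a]

E => W => W^R => W^R^R => W^R^R^R => R^R^R^R => a^R^R^R => a^a^R^R => a^a^a^R => a^a^a^a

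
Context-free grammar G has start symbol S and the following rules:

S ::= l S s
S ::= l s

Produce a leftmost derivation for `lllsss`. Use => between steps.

S => lSs   [S ::= l S s]
lSs => llSss   [S ::= l S s]
llSss => lllsss   [S ::= l s]

S=>lSs=>llSss=>lllsss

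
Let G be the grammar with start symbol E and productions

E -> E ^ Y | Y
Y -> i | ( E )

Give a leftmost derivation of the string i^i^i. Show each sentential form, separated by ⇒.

E ⇒ E^Y   [E -> E ^ Y]
E^Y ⇒ E^Y^Y   [E -> E ^ Y]
E^Y^Y ⇒ Y^Y^Y   [E -> Y]
Y^Y^Y ⇒ i^Y^Y   [Y -> i]
i^Y^Y ⇒ i^i^Y   [Y -> i]
i^i^Y ⇒ i^i^i   [Y -> i]

E ⇒ E^Y ⇒ E^Y^Y ⇒ Y^Y^Y ⇒ i^Y^Y ⇒ i^i^Y ⇒ i^i^i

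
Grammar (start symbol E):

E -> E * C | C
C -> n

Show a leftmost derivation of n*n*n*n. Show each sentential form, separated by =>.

E=>E*C=>E*C*C=>E*C*C*C=>C*C*C*C=>n*C*C*C=>n*n*C*C=>n*n*n*C=>n*n*n*n

E => E*C   [E -> E * C]
E*C => E*C*C   [E -> E * C]
E*C*C => E*C*C*C   [E -> E * C]
E*C*C*C => C*C*C*C   [E -> C]
C*C*C*C => n*C*C*C   [C -> n]
n*C*C*C => n*n*C*C   [C -> n]
n*n*C*C => n*n*n*C   [C -> n]
n*n*n*C => n*n*n*n   [C -> n]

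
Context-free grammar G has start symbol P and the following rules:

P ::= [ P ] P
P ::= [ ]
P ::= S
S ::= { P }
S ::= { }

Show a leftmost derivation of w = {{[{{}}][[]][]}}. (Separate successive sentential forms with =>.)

P => S => {P} => {S} => {{P}} => {{[P]P}} => {{[S]P}} => {{[{P}]P}} => {{[{S}]P}} => {{[{{}}]P}} => {{[{{}}][P]P}} => {{[{{}}][[]]P}} => {{[{{}}][[]][]}}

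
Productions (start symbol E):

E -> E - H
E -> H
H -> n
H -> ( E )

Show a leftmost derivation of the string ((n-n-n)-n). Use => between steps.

E => H => (E) => (E-H) => (H-H) => ((E)-H) => ((E-H)-H) => ((E-H-H)-H) => ((H-H-H)-H) => ((n-H-H)-H) => ((n-n-H)-H) => ((n-n-n)-H) => ((n-n-n)-n)

E => H   [E -> H]
H => (E)   [H -> ( E )]
(E) => (E-H)   [E -> E - H]
(E-H) => (H-H)   [E -> H]
(H-H) => ((E)-H)   [H -> ( E )]
((E)-H) => ((E-H)-H)   [E -> E - H]
((E-H)-H) => ((E-H-H)-H)   [E -> E - H]
((E-H-H)-H) => ((H-H-H)-H)   [E -> H]
((H-H-H)-H) => ((n-H-H)-H)   [H -> n]
((n-H-H)-H) => ((n-n-H)-H)   [H -> n]
((n-n-H)-H) => ((n-n-n)-H)   [H -> n]
((n-n-n)-H) => ((n-n-n)-n)   [H -> n]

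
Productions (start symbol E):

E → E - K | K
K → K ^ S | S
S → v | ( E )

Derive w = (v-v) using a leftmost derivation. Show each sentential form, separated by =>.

E => K   [E → K]
K => S   [K → S]
S => (E)   [S → ( E )]
(E) => (E-K)   [E → E - K]
(E-K) => (K-K)   [E → K]
(K-K) => (S-K)   [K → S]
(S-K) => (v-K)   [S → v]
(v-K) => (v-S)   [K → S]
(v-S) => (v-v)   [S → v]

E => K => S => (E) => (E-K) => (K-K) => (S-K) => (v-K) => (v-S) => (v-v)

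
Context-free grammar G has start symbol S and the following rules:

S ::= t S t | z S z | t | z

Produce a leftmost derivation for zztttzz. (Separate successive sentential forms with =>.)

S=>zSz=>zzSzz=>zztStzz=>zztttzz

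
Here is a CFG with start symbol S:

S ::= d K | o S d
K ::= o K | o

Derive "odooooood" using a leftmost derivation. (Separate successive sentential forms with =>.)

S => oSd   [S ::= o S d]
oSd => odKd   [S ::= d K]
odKd => odoKd   [K ::= o K]
odoKd => odooKd   [K ::= o K]
odooKd => odoooKd   [K ::= o K]
odoooKd => odooooKd   [K ::= o K]
odooooKd => odoooooKd   [K ::= o K]
odoooooKd => odooooood   [K ::= o]

S => oSd => odKd => odoKd => odooKd => odoooKd => odooooKd => odoooooKd => odooooood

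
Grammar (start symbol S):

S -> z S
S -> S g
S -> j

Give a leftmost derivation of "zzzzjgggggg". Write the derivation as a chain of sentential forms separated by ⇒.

S ⇒ Sg ⇒ Sgg ⇒ Sggg ⇒ Sgggg ⇒ zSgggg ⇒ zzSgggg ⇒ zzSggggg ⇒ zzzSggggg ⇒ zzzSgggggg ⇒ zzzzSgggggg ⇒ zzzzjgggggg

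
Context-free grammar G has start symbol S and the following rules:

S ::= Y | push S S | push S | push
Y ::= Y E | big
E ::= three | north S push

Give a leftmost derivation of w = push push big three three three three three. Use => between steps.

S => push S => push push S => push push Y => push push Y E => push push Y E E => push push Y E E E => push push Y E E E E => push push Y E E E E E => push push big E E E E E => push push big three E E E E => push push big three three E E E => push push big three three three E E => push push big three three three three E => push push big three three three three three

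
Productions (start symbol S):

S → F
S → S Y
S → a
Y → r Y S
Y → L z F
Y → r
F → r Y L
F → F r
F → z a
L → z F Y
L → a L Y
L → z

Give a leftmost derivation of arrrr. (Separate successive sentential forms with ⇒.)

S ⇒ SY ⇒ SYY ⇒ SYYY ⇒ SYYYY ⇒ aYYYY ⇒ arYYY ⇒ arrYY ⇒ arrrY ⇒ arrrr

S ⇒ SY   [S → S Y]
SY ⇒ SYY   [S → S Y]
SYY ⇒ SYYY   [S → S Y]
SYYY ⇒ SYYYY   [S → S Y]
SYYYY ⇒ aYYYY   [S → a]
aYYYY ⇒ arYYY   [Y → r]
arYYY ⇒ arrYY   [Y → r]
arrYY ⇒ arrrY   [Y → r]
arrrY ⇒ arrrr   [Y → r]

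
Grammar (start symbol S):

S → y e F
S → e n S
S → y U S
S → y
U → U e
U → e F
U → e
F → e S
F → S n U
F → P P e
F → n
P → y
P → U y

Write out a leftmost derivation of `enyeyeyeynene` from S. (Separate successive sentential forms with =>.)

S => enS => enyUS => enyeS => enyeyeF => enyeyeSnU => enyeyeyeFnU => enyeyeyeSnUnU => enyeyeyeynUnU => enyeyeyeynenU => enyeyeyeynene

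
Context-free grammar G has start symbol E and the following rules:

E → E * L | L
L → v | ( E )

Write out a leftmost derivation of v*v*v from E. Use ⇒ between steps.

E⇒E*L⇒E*L*L⇒L*L*L⇒v*L*L⇒v*v*L⇒v*v*v

E ⇒ E*L   [E → E * L]
E*L ⇒ E*L*L   [E → E * L]
E*L*L ⇒ L*L*L   [E → L]
L*L*L ⇒ v*L*L   [L → v]
v*L*L ⇒ v*v*L   [L → v]
v*v*L ⇒ v*v*v   [L → v]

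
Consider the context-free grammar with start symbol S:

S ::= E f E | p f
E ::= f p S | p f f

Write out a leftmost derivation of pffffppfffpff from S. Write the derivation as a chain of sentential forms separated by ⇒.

S⇒EfE⇒pfffE⇒pffffpS⇒pffffpEfE⇒pffffppfffE⇒pffffppfffpff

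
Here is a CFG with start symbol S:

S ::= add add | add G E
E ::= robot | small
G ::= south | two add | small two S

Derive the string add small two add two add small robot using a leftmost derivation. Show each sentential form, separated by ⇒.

S ⇒ add G E ⇒ add small two S E ⇒ add small two add G E E ⇒ add small two add two add E E ⇒ add small two add two add small E ⇒ add small two add two add small robot

S ⇒ add G E   [S ::= add G E]
add G E ⇒ add small two S E   [G ::= small two S]
add small two S E ⇒ add small two add G E E   [S ::= add G E]
add small two add G E E ⇒ add small two add two add E E   [G ::= two add]
add small two add two add E E ⇒ add small two add two add small E   [E ::= small]
add small two add two add small E ⇒ add small two add two add small robot   [E ::= robot]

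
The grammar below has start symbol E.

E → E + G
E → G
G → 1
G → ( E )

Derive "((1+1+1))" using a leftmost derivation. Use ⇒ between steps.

E⇒G⇒(E)⇒(G)⇒((E))⇒((E+G))⇒((E+G+G))⇒((G+G+G))⇒((1+G+G))⇒((1+1+G))⇒((1+1+1))

E ⇒ G   [E → G]
G ⇒ (E)   [G → ( E )]
(E) ⇒ (G)   [E → G]
(G) ⇒ ((E))   [G → ( E )]
((E)) ⇒ ((E+G))   [E → E + G]
((E+G)) ⇒ ((E+G+G))   [E → E + G]
((E+G+G)) ⇒ ((G+G+G))   [E → G]
((G+G+G)) ⇒ ((1+G+G))   [G → 1]
((1+G+G)) ⇒ ((1+1+G))   [G → 1]
((1+1+G)) ⇒ ((1+1+1))   [G → 1]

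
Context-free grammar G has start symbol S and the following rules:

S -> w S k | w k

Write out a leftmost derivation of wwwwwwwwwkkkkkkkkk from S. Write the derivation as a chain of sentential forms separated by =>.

S=>wSk=>wwSkk=>wwwSkkk=>wwwwSkkkk=>wwwwwSkkkkk=>wwwwwwSkkkkkk=>wwwwwwwSkkkkkkk=>wwwwwwwwSkkkkkkkk=>wwwwwwwwwkkkkkkkkk

S => wSk   [S -> w S k]
wSk => wwSkk   [S -> w S k]
wwSkk => wwwSkkk   [S -> w S k]
wwwSkkk => wwwwSkkkk   [S -> w S k]
wwwwSkkkk => wwwwwSkkkkk   [S -> w S k]
wwwwwSkkkkk => wwwwwwSkkkkkk   [S -> w S k]
wwwwwwSkkkkkk => wwwwwwwSkkkkkkk   [S -> w S k]
wwwwwwwSkkkkkkk => wwwwwwwwSkkkkkkkk   [S -> w S k]
wwwwwwwwSkkkkkkkk => wwwwwwwwwkkkkkkkkk   [S -> w k]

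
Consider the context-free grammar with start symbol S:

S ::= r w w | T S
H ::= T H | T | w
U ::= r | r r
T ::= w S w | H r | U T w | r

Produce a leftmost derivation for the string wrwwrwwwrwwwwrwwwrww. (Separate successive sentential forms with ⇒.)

S ⇒ TS ⇒ wSwS ⇒ wTSwS ⇒ wUTwSwS ⇒ wrTwSwS ⇒ wrwSwwSwS ⇒ wrwTSwwSwS ⇒ wrwwSwSwwSwS ⇒ wrwwrwwwSwwSwS ⇒ wrwwrwwwrwwwwSwS ⇒ wrwwrwwwrwwwwrwwwS ⇒ wrwwrwwwrwwwwrwwwrww

S ⇒ TS   [S ::= T S]
TS ⇒ wSwS   [T ::= w S w]
wSwS ⇒ wTSwS   [S ::= T S]
wTSwS ⇒ wUTwSwS   [T ::= U T w]
wUTwSwS ⇒ wrTwSwS   [U ::= r]
wrTwSwS ⇒ wrwSwwSwS   [T ::= w S w]
wrwSwwSwS ⇒ wrwTSwwSwS   [S ::= T S]
wrwTSwwSwS ⇒ wrwwSwSwwSwS   [T ::= w S w]
wrwwSwSwwSwS ⇒ wrwwrwwwSwwSwS   [S ::= r w w]
wrwwrwwwSwwSwS ⇒ wrwwrwwwrwwwwSwS   [S ::= r w w]
wrwwrwwwrwwwwSwS ⇒ wrwwrwwwrwwwwrwwwS   [S ::= r w w]
wrwwrwwwrwwwwrwwwS ⇒ wrwwrwwwrwwwwrwwwrww   [S ::= r w w]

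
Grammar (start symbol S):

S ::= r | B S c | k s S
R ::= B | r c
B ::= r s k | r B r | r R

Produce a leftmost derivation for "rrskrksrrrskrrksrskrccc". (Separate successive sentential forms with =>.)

S => BSc   [S ::= B S c]
BSc => rBrSc   [B ::= r B r]
rBrSc => rrskrSc   [B ::= r s k]
rrskrSc => rrskrksSc   [S ::= k s S]
rrskrksSc => rrskrksBScc   [S ::= B S c]
rrskrksBScc => rrskrksrBrScc   [B ::= r B r]
rrskrksrBrScc => rrskrksrrBrrScc   [B ::= r B r]
rrskrksrrBrrScc => rrskrksrrrskrrScc   [B ::= r s k]
rrskrksrrrskrrScc => rrskrksrrrskrrksScc   [S ::= k s S]
rrskrksrrrskrrksScc => rrskrksrrrskrrksBSccc   [S ::= B S c]
rrskrksrrrskrrksBSccc => rrskrksrrrskrrksrskSccc   [B ::= r s k]
rrskrksrrrskrrksrskSccc => rrskrksrrrskrrksrskrccc   [S ::= r]

S => BSc => rBrSc => rrskrSc => rrskrksSc => rrskrksBScc => rrskrksrBrScc => rrskrksrrBrrScc => rrskrksrrrskrrScc => rrskrksrrrskrrksScc => rrskrksrrrskrrksBSccc => rrskrksrrrskrrksrskSccc => rrskrksrrrskrrksrskrccc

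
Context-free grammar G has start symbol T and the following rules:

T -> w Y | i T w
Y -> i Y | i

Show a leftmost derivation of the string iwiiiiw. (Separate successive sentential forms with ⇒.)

T⇒iTw⇒iwYw⇒iwiYw⇒iwiiYw⇒iwiiiYw⇒iwiiiiw

T ⇒ iTw   [T -> i T w]
iTw ⇒ iwYw   [T -> w Y]
iwYw ⇒ iwiYw   [Y -> i Y]
iwiYw ⇒ iwiiYw   [Y -> i Y]
iwiiYw ⇒ iwiiiYw   [Y -> i Y]
iwiiiYw ⇒ iwiiiiw   [Y -> i]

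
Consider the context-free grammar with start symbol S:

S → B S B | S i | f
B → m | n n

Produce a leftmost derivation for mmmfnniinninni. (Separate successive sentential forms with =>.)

S=>Si=>BSBi=>mSBi=>mSiBi=>mBSBiBi=>mmSBiBi=>mmSiBiBi=>mmSiiBiBi=>mmBSBiiBiBi=>mmmSBiiBiBi=>mmmfBiiBiBi=>mmmfnniiBiBi=>mmmfnniinniBi=>mmmfnniinninni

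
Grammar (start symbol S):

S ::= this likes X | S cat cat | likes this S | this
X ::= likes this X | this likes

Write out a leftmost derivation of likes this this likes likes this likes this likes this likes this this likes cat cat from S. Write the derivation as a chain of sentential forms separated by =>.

S => S cat cat => likes this S cat cat => likes this this likes X cat cat => likes this this likes likes this X cat cat => likes this this likes likes this likes this X cat cat => likes this this likes likes this likes this likes this X cat cat => likes this this likes likes this likes this likes this likes this X cat cat => likes this this likes likes this likes this likes this likes this this likes cat cat

S => S cat cat   [S ::= S cat cat]
S cat cat => likes this S cat cat   [S ::= likes this S]
likes this S cat cat => likes this this likes X cat cat   [S ::= this likes X]
likes this this likes X cat cat => likes this this likes likes this X cat cat   [X ::= likes this X]
likes this this likes likes this X cat cat => likes this this likes likes this likes this X cat cat   [X ::= likes this X]
likes this this likes likes this likes this X cat cat => likes this this likes likes this likes this likes this X cat cat   [X ::= likes this X]
likes this this likes likes this likes this likes this X cat cat => likes this this likes likes this likes this likes this likes this X cat cat   [X ::= likes this X]
likes this this likes likes this likes this likes this likes this X cat cat => likes this this likes likes this likes this likes this likes this this likes cat cat   [X ::= this likes]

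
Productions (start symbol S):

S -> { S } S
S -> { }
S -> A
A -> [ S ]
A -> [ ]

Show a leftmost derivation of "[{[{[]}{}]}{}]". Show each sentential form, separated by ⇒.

S⇒A⇒[S]⇒[{S}S]⇒[{A}S]⇒[{[S]}S]⇒[{[{S}S]}S]⇒[{[{A}S]}S]⇒[{[{[]}S]}S]⇒[{[{[]}{}]}S]⇒[{[{[]}{}]}{}]

S ⇒ A   [S -> A]
A ⇒ [S]   [A -> [ S ]]
[S] ⇒ [{S}S]   [S -> { S } S]
[{S}S] ⇒ [{A}S]   [S -> A]
[{A}S] ⇒ [{[S]}S]   [A -> [ S ]]
[{[S]}S] ⇒ [{[{S}S]}S]   [S -> { S } S]
[{[{S}S]}S] ⇒ [{[{A}S]}S]   [S -> A]
[{[{A}S]}S] ⇒ [{[{[]}S]}S]   [A -> [ ]]
[{[{[]}S]}S] ⇒ [{[{[]}{}]}S]   [S -> { }]
[{[{[]}{}]}S] ⇒ [{[{[]}{}]}{}]   [S -> { }]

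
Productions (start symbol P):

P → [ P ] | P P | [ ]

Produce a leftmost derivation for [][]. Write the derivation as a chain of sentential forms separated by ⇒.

P ⇒ PP ⇒ []P ⇒ [][]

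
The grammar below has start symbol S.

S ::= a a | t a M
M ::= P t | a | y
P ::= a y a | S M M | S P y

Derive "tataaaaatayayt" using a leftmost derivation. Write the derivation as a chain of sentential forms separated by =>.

S => taM => taPt => taSPyt => tataMPyt => tataPtPyt => tataSMMtPyt => tataaaMMtPyt => tataaaaMtPyt => tataaaaatPyt => tataaaaatayayt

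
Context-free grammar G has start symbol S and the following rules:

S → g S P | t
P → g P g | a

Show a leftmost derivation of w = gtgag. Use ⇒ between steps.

S⇒gSP⇒gtP⇒gtgPg⇒gtgag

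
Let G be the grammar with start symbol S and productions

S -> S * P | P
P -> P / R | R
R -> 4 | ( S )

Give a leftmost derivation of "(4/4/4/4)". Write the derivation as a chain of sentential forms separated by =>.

S=>P=>R=>(S)=>(P)=>(P/R)=>(P/R/R)=>(P/R/R/R)=>(R/R/R/R)=>(4/R/R/R)=>(4/4/R/R)=>(4/4/4/R)=>(4/4/4/4)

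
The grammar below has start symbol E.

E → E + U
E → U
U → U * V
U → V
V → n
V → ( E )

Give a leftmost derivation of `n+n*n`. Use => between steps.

E => E+U => U+U => V+U => n+U => n+U*V => n+V*V => n+n*V => n+n*n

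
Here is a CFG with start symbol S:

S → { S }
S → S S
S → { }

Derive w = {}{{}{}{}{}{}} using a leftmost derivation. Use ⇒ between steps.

S ⇒ SS   [S → S S]
SS ⇒ {}S   [S → { }]
{}S ⇒ {}{S}   [S → { S }]
{}{S} ⇒ {}{SS}   [S → S S]
{}{SS} ⇒ {}{SSS}   [S → S S]
{}{SSS} ⇒ {}{SSSS}   [S → S S]
{}{SSSS} ⇒ {}{SSSSS}   [S → S S]
{}{SSSSS} ⇒ {}{{}SSSS}   [S → { }]
{}{{}SSSS} ⇒ {}{{}{}SSS}   [S → { }]
{}{{}{}SSS} ⇒ {}{{}{}{}SS}   [S → { }]
{}{{}{}{}SS} ⇒ {}{{}{}{}{}S}   [S → { }]
{}{{}{}{}{}S} ⇒ {}{{}{}{}{}{}}   [S → { }]

S ⇒ SS ⇒ {}S ⇒ {}{S} ⇒ {}{SS} ⇒ {}{SSS} ⇒ {}{SSSS} ⇒ {}{SSSSS} ⇒ {}{{}SSSS} ⇒ {}{{}{}SSS} ⇒ {}{{}{}{}SS} ⇒ {}{{}{}{}{}S} ⇒ {}{{}{}{}{}{}}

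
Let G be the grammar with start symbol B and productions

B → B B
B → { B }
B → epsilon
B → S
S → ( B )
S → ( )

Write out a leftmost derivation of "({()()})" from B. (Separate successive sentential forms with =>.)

B=>BB=>SB=>(B)B=>({B})B=>({BB})B=>({SB})B=>({()B})B=>({()S})B=>({()()})B=>({()()})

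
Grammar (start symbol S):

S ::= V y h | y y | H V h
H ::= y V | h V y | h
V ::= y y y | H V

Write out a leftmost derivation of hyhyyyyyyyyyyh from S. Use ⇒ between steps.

S ⇒ HVh   [S ::= H V h]
HVh ⇒ hVyVh   [H ::= h V y]
hVyVh ⇒ hHVyVh   [V ::= H V]
hHVyVh ⇒ hyVVyVh   [H ::= y V]
hyVVyVh ⇒ hyHVVyVh   [V ::= H V]
hyHVVyVh ⇒ hyhVVyVh   [H ::= h]
hyhVVyVh ⇒ hyhyyyVyVh   [V ::= y y y]
hyhyyyVyVh ⇒ hyhyyyyyyyVh   [V ::= y y y]
hyhyyyyyyyVh ⇒ hyhyyyyyyyyyyh   [V ::= y y y]

S⇒HVh⇒hVyVh⇒hHVyVh⇒hyVVyVh⇒hyHVVyVh⇒hyhVVyVh⇒hyhyyyVyVh⇒hyhyyyyyyyVh⇒hyhyyyyyyyyyyh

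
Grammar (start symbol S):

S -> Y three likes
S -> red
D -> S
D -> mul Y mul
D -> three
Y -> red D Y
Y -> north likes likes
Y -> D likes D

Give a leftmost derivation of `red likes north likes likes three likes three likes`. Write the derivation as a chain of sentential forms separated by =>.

S => Y three likes => D likes D three likes => S likes D three likes => red likes D three likes => red likes S three likes => red likes Y three likes three likes => red likes north likes likes three likes three likes

S => Y three likes   [S -> Y three likes]
Y three likes => D likes D three likes   [Y -> D likes D]
D likes D three likes => S likes D three likes   [D -> S]
S likes D three likes => red likes D three likes   [S -> red]
red likes D three likes => red likes S three likes   [D -> S]
red likes S three likes => red likes Y three likes three likes   [S -> Y three likes]
red likes Y three likes three likes => red likes north likes likes three likes three likes   [Y -> north likes likes]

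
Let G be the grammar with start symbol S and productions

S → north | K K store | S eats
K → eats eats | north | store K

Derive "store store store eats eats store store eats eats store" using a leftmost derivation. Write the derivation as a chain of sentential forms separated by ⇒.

S ⇒ K K store ⇒ store K K store ⇒ store store K K store ⇒ store store store K K store ⇒ store store store eats eats K store ⇒ store store store eats eats store K store ⇒ store store store eats eats store store K store ⇒ store store store eats eats store store eats eats store

S ⇒ K K store   [S → K K store]
K K store ⇒ store K K store   [K → store K]
store K K store ⇒ store store K K store   [K → store K]
store store K K store ⇒ store store store K K store   [K → store K]
store store store K K store ⇒ store store store eats eats K store   [K → eats eats]
store store store eats eats K store ⇒ store store store eats eats store K store   [K → store K]
store store store eats eats store K store ⇒ store store store eats eats store store K store   [K → store K]
store store store eats eats store store K store ⇒ store store store eats eats store store eats eats store   [K → eats eats]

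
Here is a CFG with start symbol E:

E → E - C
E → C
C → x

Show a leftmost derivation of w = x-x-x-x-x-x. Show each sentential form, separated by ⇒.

E ⇒ E-C ⇒ E-C-C ⇒ E-C-C-C ⇒ E-C-C-C-C ⇒ E-C-C-C-C-C ⇒ C-C-C-C-C-C ⇒ x-C-C-C-C-C ⇒ x-x-C-C-C-C ⇒ x-x-x-C-C-C ⇒ x-x-x-x-C-C ⇒ x-x-x-x-x-C ⇒ x-x-x-x-x-x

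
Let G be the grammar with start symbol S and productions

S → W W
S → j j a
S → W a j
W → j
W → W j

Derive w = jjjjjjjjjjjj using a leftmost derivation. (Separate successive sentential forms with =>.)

S => WW => WjW => WjjW => WjjjW => WjjjjW => WjjjjjW => WjjjjjjW => WjjjjjjjW => jjjjjjjjW => jjjjjjjjWj => jjjjjjjjWjj => jjjjjjjjWjjj => jjjjjjjjjjjj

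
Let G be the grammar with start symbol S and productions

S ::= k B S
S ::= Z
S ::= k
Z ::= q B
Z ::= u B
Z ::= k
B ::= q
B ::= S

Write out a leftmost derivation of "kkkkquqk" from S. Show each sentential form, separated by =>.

S => kBS   [S ::= k B S]
kBS => kSS   [B ::= S]
kSS => kkS   [S ::= k]
kkS => kkkBS   [S ::= k B S]
kkkBS => kkkSS   [B ::= S]
kkkSS => kkkkBSS   [S ::= k B S]
kkkkBSS => kkkkqSS   [B ::= q]
kkkkqSS => kkkkqZS   [S ::= Z]
kkkkqZS => kkkkquBS   [Z ::= u B]
kkkkquBS => kkkkquqS   [B ::= q]
kkkkquqS => kkkkquqZ   [S ::= Z]
kkkkquqZ => kkkkquqk   [Z ::= k]

S => kBS => kSS => kkS => kkkBS => kkkSS => kkkkBSS => kkkkqSS => kkkkqZS => kkkkquBS => kkkkquqS => kkkkquqZ => kkkkquqk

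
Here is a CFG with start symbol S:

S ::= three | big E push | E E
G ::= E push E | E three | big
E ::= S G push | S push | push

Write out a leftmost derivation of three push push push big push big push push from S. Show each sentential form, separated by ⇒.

S ⇒ E E ⇒ S G push E ⇒ E E G push E ⇒ S push E G push E ⇒ three push E G push E ⇒ three push S G push G push E ⇒ three push E E G push G push E ⇒ three push push E G push G push E ⇒ three push push push G push G push E ⇒ three push push push big push G push E ⇒ three push push push big push big push E ⇒ three push push push big push big push push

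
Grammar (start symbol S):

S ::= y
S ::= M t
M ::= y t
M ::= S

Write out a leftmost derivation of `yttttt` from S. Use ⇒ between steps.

S⇒Mt⇒St⇒Mtt⇒Stt⇒Mttt⇒Sttt⇒Mtttt⇒yttttt

S ⇒ Mt   [S ::= M t]
Mt ⇒ St   [M ::= S]
St ⇒ Mtt   [S ::= M t]
Mtt ⇒ Stt   [M ::= S]
Stt ⇒ Mttt   [S ::= M t]
Mttt ⇒ Sttt   [M ::= S]
Sttt ⇒ Mtttt   [S ::= M t]
Mtttt ⇒ yttttt   [M ::= y t]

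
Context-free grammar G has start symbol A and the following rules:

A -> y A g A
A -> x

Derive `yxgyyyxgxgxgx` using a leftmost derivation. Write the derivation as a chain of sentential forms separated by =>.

A => yAgA => yxgA => yxgyAgA => yxgyyAgAgA => yxgyyyAgAgAgA => yxgyyyxgAgAgA => yxgyyyxgxgAgA => yxgyyyxgxgxgA => yxgyyyxgxgxgx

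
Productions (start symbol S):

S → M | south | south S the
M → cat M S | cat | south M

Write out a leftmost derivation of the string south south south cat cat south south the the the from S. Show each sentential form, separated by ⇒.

S ⇒ south S the   [S → south S the]
south S the ⇒ south south S the the   [S → south S the]
south south S the the ⇒ south south M the the   [S → M]
south south M the the ⇒ south south south M the the   [M → south M]
south south south M the the ⇒ south south south cat M S the the   [M → cat M S]
south south south cat M S the the ⇒ south south south cat cat S the the   [M → cat]
south south south cat cat S the the ⇒ south south south cat cat south S the the the   [S → south S the]
south south south cat cat south S the the the ⇒ south south south cat cat south south the the the   [S → south]

S ⇒ south S the ⇒ south south S the the ⇒ south south M the the ⇒ south south south M the the ⇒ south south south cat M S the the ⇒ south south south cat cat S the the ⇒ south south south cat cat south S the the the ⇒ south south south cat cat south south the the the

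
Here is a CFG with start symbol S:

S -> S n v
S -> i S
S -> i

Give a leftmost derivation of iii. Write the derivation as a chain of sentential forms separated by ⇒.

S ⇒ iS ⇒ iiS ⇒ iii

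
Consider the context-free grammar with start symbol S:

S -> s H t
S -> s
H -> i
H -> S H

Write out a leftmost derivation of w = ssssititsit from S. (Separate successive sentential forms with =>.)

S => sHt   [S -> s H t]
sHt => sSHt   [H -> S H]
sSHt => ssHtHt   [S -> s H t]
ssHtHt => ssSHtHt   [H -> S H]
ssSHtHt => sssHtHt   [S -> s]
sssHtHt => sssSHtHt   [H -> S H]
sssSHtHt => ssssHtHtHt   [S -> s H t]
ssssHtHtHt => ssssitHtHt   [H -> i]
ssssitHtHt => ssssititHt   [H -> i]
ssssititHt => ssssititSHt   [H -> S H]
ssssititSHt => ssssititsHt   [S -> s]
ssssititsHt => ssssititsit   [H -> i]

S => sHt => sSHt => ssHtHt => ssSHtHt => sssHtHt => sssSHtHt => ssssHtHtHt => ssssitHtHt => ssssititHt => ssssititSHt => ssssititsHt => ssssititsit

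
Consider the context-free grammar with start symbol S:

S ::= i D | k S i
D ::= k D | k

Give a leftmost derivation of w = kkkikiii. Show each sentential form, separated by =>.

S => kSi   [S ::= k S i]
kSi => kkSii   [S ::= k S i]
kkSii => kkkSiii   [S ::= k S i]
kkkSiii => kkkiDiii   [S ::= i D]
kkkiDiii => kkkikiii   [D ::= k]

S => kSi => kkSii => kkkSiii => kkkiDiii => kkkikiii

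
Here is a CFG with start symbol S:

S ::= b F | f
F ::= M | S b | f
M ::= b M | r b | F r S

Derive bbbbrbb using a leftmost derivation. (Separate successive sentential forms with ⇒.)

S ⇒ bF ⇒ bSb ⇒ bbFb ⇒ bbMb ⇒ bbbMb ⇒ bbbbMb ⇒ bbbbrbb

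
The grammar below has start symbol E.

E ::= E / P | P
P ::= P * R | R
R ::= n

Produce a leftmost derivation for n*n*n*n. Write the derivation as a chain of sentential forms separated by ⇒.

E ⇒ P   [E ::= P]
P ⇒ P*R   [P ::= P * R]
P*R ⇒ P*R*R   [P ::= P * R]
P*R*R ⇒ P*R*R*R   [P ::= P * R]
P*R*R*R ⇒ R*R*R*R   [P ::= R]
R*R*R*R ⇒ n*R*R*R   [R ::= n]
n*R*R*R ⇒ n*n*R*R   [R ::= n]
n*n*R*R ⇒ n*n*n*R   [R ::= n]
n*n*n*R ⇒ n*n*n*n   [R ::= n]

E ⇒ P ⇒ P*R ⇒ P*R*R ⇒ P*R*R*R ⇒ R*R*R*R ⇒ n*R*R*R ⇒ n*n*R*R ⇒ n*n*n*R ⇒ n*n*n*n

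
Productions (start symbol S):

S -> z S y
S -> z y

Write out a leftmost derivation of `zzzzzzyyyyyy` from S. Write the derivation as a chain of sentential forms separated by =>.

S => zSy => zzSyy => zzzSyyy => zzzzSyyyy => zzzzzSyyyyy => zzzzzzyyyyyy

S => zSy   [S -> z S y]
zSy => zzSyy   [S -> z S y]
zzSyy => zzzSyyy   [S -> z S y]
zzzSyyy => zzzzSyyyy   [S -> z S y]
zzzzSyyyy => zzzzzSyyyyy   [S -> z S y]
zzzzzSyyyyy => zzzzzzyyyyyy   [S -> z y]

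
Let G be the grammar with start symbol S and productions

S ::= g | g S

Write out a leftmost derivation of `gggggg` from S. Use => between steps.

S => gS   [S ::= g S]
gS => ggS   [S ::= g S]
ggS => gggS   [S ::= g S]
gggS => ggggS   [S ::= g S]
ggggS => gggggS   [S ::= g S]
gggggS => gggggg   [S ::= g]

S => gS => ggS => gggS => ggggS => gggggS => gggggg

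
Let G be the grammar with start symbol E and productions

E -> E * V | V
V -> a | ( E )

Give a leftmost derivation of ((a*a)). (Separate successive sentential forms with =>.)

E => V => (E) => (V) => ((E)) => ((E*V)) => ((V*V)) => ((a*V)) => ((a*a))

E => V   [E -> V]
V => (E)   [V -> ( E )]
(E) => (V)   [E -> V]
(V) => ((E))   [V -> ( E )]
((E)) => ((E*V))   [E -> E * V]
((E*V)) => ((V*V))   [E -> V]
((V*V)) => ((a*V))   [V -> a]
((a*V)) => ((a*a))   [V -> a]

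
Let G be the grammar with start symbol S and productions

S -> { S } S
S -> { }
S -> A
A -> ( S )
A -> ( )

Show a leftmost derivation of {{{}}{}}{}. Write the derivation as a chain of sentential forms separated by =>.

S=>{S}S=>{{S}S}S=>{{{}}S}S=>{{{}}{}}S=>{{{}}{}}{}

S => {S}S   [S -> { S } S]
{S}S => {{S}S}S   [S -> { S } S]
{{S}S}S => {{{}}S}S   [S -> { }]
{{{}}S}S => {{{}}{}}S   [S -> { }]
{{{}}{}}S => {{{}}{}}{}   [S -> { }]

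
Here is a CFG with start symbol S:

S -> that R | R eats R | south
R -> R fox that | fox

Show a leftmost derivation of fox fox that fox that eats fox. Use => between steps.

S => R eats R   [S -> R eats R]
R eats R => R fox that eats R   [R -> R fox that]
R fox that eats R => R fox that fox that eats R   [R -> R fox that]
R fox that fox that eats R => fox fox that fox that eats R   [R -> fox]
fox fox that fox that eats R => fox fox that fox that eats fox   [R -> fox]

S => R eats R => R fox that eats R => R fox that fox that eats R => fox fox that fox that eats R => fox fox that fox that eats fox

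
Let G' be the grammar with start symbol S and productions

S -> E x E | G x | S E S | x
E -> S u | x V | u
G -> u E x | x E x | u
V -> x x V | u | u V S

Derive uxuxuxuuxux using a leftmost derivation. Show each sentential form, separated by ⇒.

S ⇒ SES   [S -> S E S]
SES ⇒ SESES   [S -> S E S]
SESES ⇒ ExEESES   [S -> E x E]
ExEESES ⇒ uxEESES   [E -> u]
uxEESES ⇒ uxSuESES   [E -> S u]
uxSuESES ⇒ uxSESuESES   [S -> S E S]
uxSESuESES ⇒ uxGxESuESES   [S -> G x]
uxGxESuESES ⇒ uxuxESuESES   [G -> u]
uxuxESuESES ⇒ uxuxuSuESES   [E -> u]
uxuxuSuESES ⇒ uxuxuxuESES   [S -> x]
uxuxuxuESES ⇒ uxuxuxuuSES   [E -> u]
uxuxuxuuSES ⇒ uxuxuxuuxES   [S -> x]
uxuxuxuuxES ⇒ uxuxuxuuxuS   [E -> u]
uxuxuxuuxuS ⇒ uxuxuxuuxux   [S -> x]

S ⇒ SES ⇒ SESES ⇒ ExEESES ⇒ uxEESES ⇒ uxSuESES ⇒ uxSESuESES ⇒ uxGxESuESES ⇒ uxuxESuESES ⇒ uxuxuSuESES ⇒ uxuxuxuESES ⇒ uxuxuxuuSES ⇒ uxuxuxuuxES ⇒ uxuxuxuuxuS ⇒ uxuxuxuuxux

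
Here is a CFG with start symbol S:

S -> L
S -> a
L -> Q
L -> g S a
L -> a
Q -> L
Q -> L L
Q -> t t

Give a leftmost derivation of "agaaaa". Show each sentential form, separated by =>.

S => L => Q => LL => QL => LLL => aLL => aQL => aLLL => agSaLL => agaaLL => agaaaL => agaaaa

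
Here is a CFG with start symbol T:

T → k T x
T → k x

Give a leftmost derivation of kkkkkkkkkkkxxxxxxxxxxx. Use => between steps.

T=>kTx=>kkTxx=>kkkTxxx=>kkkkTxxxx=>kkkkkTxxxxx=>kkkkkkTxxxxxx=>kkkkkkkTxxxxxxx=>kkkkkkkkTxxxxxxxx=>kkkkkkkkkTxxxxxxxxx=>kkkkkkkkkkTxxxxxxxxxx=>kkkkkkkkkkkxxxxxxxxxxx

T => kTx   [T → k T x]
kTx => kkTxx   [T → k T x]
kkTxx => kkkTxxx   [T → k T x]
kkkTxxx => kkkkTxxxx   [T → k T x]
kkkkTxxxx => kkkkkTxxxxx   [T → k T x]
kkkkkTxxxxx => kkkkkkTxxxxxx   [T → k T x]
kkkkkkTxxxxxx => kkkkkkkTxxxxxxx   [T → k T x]
kkkkkkkTxxxxxxx => kkkkkkkkTxxxxxxxx   [T → k T x]
kkkkkkkkTxxxxxxxx => kkkkkkkkkTxxxxxxxxx   [T → k T x]
kkkkkkkkkTxxxxxxxxx => kkkkkkkkkkTxxxxxxxxxx   [T → k T x]
kkkkkkkkkkTxxxxxxxxxx => kkkkkkkkkkkxxxxxxxxxxx   [T → k x]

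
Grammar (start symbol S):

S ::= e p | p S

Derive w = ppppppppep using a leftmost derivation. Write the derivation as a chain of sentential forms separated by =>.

S => pS => ppS => pppS => ppppS => pppppS => ppppppS => pppppppS => ppppppppS => ppppppppep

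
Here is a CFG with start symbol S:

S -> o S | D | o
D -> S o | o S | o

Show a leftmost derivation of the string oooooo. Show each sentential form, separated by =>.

S => oS   [S -> o S]
oS => ooS   [S -> o S]
ooS => oooS   [S -> o S]
oooS => ooooS   [S -> o S]
ooooS => oooooS   [S -> o S]
oooooS => oooooo   [S -> o]

S => oS => ooS => oooS => ooooS => oooooS => oooooo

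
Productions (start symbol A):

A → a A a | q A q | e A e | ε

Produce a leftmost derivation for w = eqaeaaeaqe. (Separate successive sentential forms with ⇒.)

A ⇒ eAe   [A → e A e]
eAe ⇒ eqAqe   [A → q A q]
eqAqe ⇒ eqaAaqe   [A → a A a]
eqaAaqe ⇒ eqaeAeaqe   [A → e A e]
eqaeAeaqe ⇒ eqaeaAaeaqe   [A → a A a]
eqaeaAaeaqe ⇒ eqaeaaeaqe   [A → ε]

A ⇒ eAe ⇒ eqAqe ⇒ eqaAaqe ⇒ eqaeAeaqe ⇒ eqaeaAaeaqe ⇒ eqaeaaeaqe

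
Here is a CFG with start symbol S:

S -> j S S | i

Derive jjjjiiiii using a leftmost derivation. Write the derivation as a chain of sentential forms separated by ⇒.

S⇒jSS⇒jjSSS⇒jjjSSSS⇒jjjjSSSSS⇒jjjjiSSSS⇒jjjjiiSSS⇒jjjjiiiSS⇒jjjjiiiiS⇒jjjjiiiii

S ⇒ jSS   [S -> j S S]
jSS ⇒ jjSSS   [S -> j S S]
jjSSS ⇒ jjjSSSS   [S -> j S S]
jjjSSSS ⇒ jjjjSSSSS   [S -> j S S]
jjjjSSSSS ⇒ jjjjiSSSS   [S -> i]
jjjjiSSSS ⇒ jjjjiiSSS   [S -> i]
jjjjiiSSS ⇒ jjjjiiiSS   [S -> i]
jjjjiiiSS ⇒ jjjjiiiiS   [S -> i]
jjjjiiiiS ⇒ jjjjiiiii   [S -> i]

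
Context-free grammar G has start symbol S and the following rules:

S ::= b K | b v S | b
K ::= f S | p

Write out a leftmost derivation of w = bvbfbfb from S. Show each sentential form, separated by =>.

S=>bvS=>bvbK=>bvbfS=>bvbfbK=>bvbfbfS=>bvbfbfb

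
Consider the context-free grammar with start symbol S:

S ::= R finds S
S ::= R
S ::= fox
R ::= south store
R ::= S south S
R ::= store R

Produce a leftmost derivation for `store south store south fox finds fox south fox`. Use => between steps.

S => R   [S ::= R]
R => S south S   [R ::= S south S]
S south S => R finds S south S   [S ::= R finds S]
R finds S south S => store R finds S south S   [R ::= store R]
store R finds S south S => store S south S finds S south S   [R ::= S south S]
store S south S finds S south S => store R south S finds S south S   [S ::= R]
store R south S finds S south S => store south store south S finds S south S   [R ::= south store]
store south store south S finds S south S => store south store south fox finds S south S   [S ::= fox]
store south store south fox finds S south S => store south store south fox finds fox south S   [S ::= fox]
store south store south fox finds fox south S => store south store south fox finds fox south fox   [S ::= fox]

S => R => S south S => R finds S south S => store R finds S south S => store S south S finds S south S => store R south S finds S south S => store south store south S finds S south S => store south store south fox finds S south S => store south store south fox finds fox south S => store south store south fox finds fox south fox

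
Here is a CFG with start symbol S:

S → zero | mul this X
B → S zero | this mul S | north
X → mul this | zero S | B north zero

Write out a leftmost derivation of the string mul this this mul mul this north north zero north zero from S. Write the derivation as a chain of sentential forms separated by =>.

S => mul this X => mul this B north zero => mul this this mul S north zero => mul this this mul mul this X north zero => mul this this mul mul this B north zero north zero => mul this this mul mul this north north zero north zero

S => mul this X   [S → mul this X]
mul this X => mul this B north zero   [X → B north zero]
mul this B north zero => mul this this mul S north zero   [B → this mul S]
mul this this mul S north zero => mul this this mul mul this X north zero   [S → mul this X]
mul this this mul mul this X north zero => mul this this mul mul this B north zero north zero   [X → B north zero]
mul this this mul mul this B north zero north zero => mul this this mul mul this north north zero north zero   [B → north]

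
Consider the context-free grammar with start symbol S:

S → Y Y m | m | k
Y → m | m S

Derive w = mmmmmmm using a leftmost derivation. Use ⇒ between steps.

S ⇒ YYm   [S → Y Y m]
YYm ⇒ mYm   [Y → m]
mYm ⇒ mmSm   [Y → m S]
mmSm ⇒ mmYYmm   [S → Y Y m]
mmYYmm ⇒ mmmYmm   [Y → m]
mmmYmm ⇒ mmmmSmm   [Y → m S]
mmmmSmm ⇒ mmmmmmm   [S → m]

S ⇒ YYm ⇒ mYm ⇒ mmSm ⇒ mmYYmm ⇒ mmmYmm ⇒ mmmmSmm ⇒ mmmmmmm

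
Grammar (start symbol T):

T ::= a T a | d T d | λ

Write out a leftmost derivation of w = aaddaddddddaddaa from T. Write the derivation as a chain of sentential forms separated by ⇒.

T ⇒ aTa   [T ::= a T a]
aTa ⇒ aaTaa   [T ::= a T a]
aaTaa ⇒ aadTdaa   [T ::= d T d]
aadTdaa ⇒ aaddTddaa   [T ::= d T d]
aaddTddaa ⇒ aaddaTaddaa   [T ::= a T a]
aaddaTaddaa ⇒ aaddadTdaddaa   [T ::= d T d]
aaddadTdaddaa ⇒ aaddaddTddaddaa   [T ::= d T d]
aaddaddTddaddaa ⇒ aaddadddTdddaddaa   [T ::= d T d]
aaddadddTdddaddaa ⇒ aaddaddddddaddaa   [T ::= λ]

T⇒aTa⇒aaTaa⇒aadTdaa⇒aaddTddaa⇒aaddaTaddaa⇒aaddadTdaddaa⇒aaddaddTddaddaa⇒aaddadddTdddaddaa⇒aaddaddddddaddaa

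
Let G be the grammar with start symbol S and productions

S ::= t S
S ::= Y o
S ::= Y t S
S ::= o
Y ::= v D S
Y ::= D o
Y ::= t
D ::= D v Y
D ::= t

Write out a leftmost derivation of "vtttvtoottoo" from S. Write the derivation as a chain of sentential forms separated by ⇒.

S ⇒ YtS   [S ::= Y t S]
YtS ⇒ vDStS   [Y ::= v D S]
vDStS ⇒ vtStS   [D ::= t]
vtStS ⇒ vttStS   [S ::= t S]
vttStS ⇒ vtttStS   [S ::= t S]
vtttStS ⇒ vtttYotS   [S ::= Y o]
vtttYotS ⇒ vtttvDSotS   [Y ::= v D S]
vtttvDSotS ⇒ vtttvtSotS   [D ::= t]
vtttvtSotS ⇒ vtttvtootS   [S ::= o]
vtttvtootS ⇒ vtttvtootYo   [S ::= Y o]
vtttvtootYo ⇒ vtttvtootDoo   [Y ::= D o]
vtttvtootDoo ⇒ vtttvtoottoo   [D ::= t]

S ⇒ YtS ⇒ vDStS ⇒ vtStS ⇒ vttStS ⇒ vtttStS ⇒ vtttYotS ⇒ vtttvDSotS ⇒ vtttvtSotS ⇒ vtttvtootS ⇒ vtttvtootYo ⇒ vtttvtootDoo ⇒ vtttvtoottoo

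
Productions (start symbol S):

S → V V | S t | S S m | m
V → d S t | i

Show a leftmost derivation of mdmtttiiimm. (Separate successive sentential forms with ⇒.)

S ⇒ SSm   [S → S S m]
SSm ⇒ mSm   [S → m]
mSm ⇒ mSSmm   [S → S S m]
mSSmm ⇒ mVVSmm   [S → V V]
mVVSmm ⇒ mdStVSmm   [V → d S t]
mdStVSmm ⇒ mdSttVSmm   [S → S t]
mdSttVSmm ⇒ mdStttVSmm   [S → S t]
mdStttVSmm ⇒ mdmtttVSmm   [S → m]
mdmtttVSmm ⇒ mdmtttiSmm   [V → i]
mdmtttiSmm ⇒ mdmtttiVVmm   [S → V V]
mdmtttiVVmm ⇒ mdmtttiiVmm   [V → i]
mdmtttiiVmm ⇒ mdmtttiiimm   [V → i]

S ⇒ SSm ⇒ mSm ⇒ mSSmm ⇒ mVVSmm ⇒ mdStVSmm ⇒ mdSttVSmm ⇒ mdStttVSmm ⇒ mdmtttVSmm ⇒ mdmtttiSmm ⇒ mdmtttiVVmm ⇒ mdmtttiiVmm ⇒ mdmtttiiimm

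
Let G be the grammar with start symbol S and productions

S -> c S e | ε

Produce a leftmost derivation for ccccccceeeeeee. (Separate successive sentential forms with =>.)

S=>cSe=>ccSee=>cccSeee=>ccccSeeee=>cccccSeeeee=>ccccccSeeeeee=>cccccccSeeeeeee=>ccccccceeeeeee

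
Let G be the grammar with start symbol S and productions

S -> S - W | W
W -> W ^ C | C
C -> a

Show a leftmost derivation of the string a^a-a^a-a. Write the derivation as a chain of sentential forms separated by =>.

S => S-W => S-W-W => W-W-W => W^C-W-W => C^C-W-W => a^C-W-W => a^a-W-W => a^a-W^C-W => a^a-C^C-W => a^a-a^C-W => a^a-a^a-W => a^a-a^a-C => a^a-a^a-a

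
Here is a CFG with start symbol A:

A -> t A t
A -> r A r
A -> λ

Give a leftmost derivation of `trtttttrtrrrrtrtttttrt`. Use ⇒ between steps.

A ⇒ tAt ⇒ trArt ⇒ trtAtrt ⇒ trttAttrt ⇒ trtttAtttrt ⇒ trttttAttttrt ⇒ trtttttAtttttrt ⇒ trtttttrArtttttrt ⇒ trtttttrtAtrtttttrt ⇒ trtttttrtrArtrtttttrt ⇒ trtttttrtrrArrtrtttttrt ⇒ trtttttrtrrrrtrtttttrt

A ⇒ tAt   [A -> t A t]
tAt ⇒ trArt   [A -> r A r]
trArt ⇒ trtAtrt   [A -> t A t]
trtAtrt ⇒ trttAttrt   [A -> t A t]
trttAttrt ⇒ trtttAtttrt   [A -> t A t]
trtttAtttrt ⇒ trttttAttttrt   [A -> t A t]
trttttAttttrt ⇒ trtttttAtttttrt   [A -> t A t]
trtttttAtttttrt ⇒ trtttttrArtttttrt   [A -> r A r]
trtttttrArtttttrt ⇒ trtttttrtAtrtttttrt   [A -> t A t]
trtttttrtAtrtttttrt ⇒ trtttttrtrArtrtttttrt   [A -> r A r]
trtttttrtrArtrtttttrt ⇒ trtttttrtrrArrtrtttttrt   [A -> r A r]
trtttttrtrrArrtrtttttrt ⇒ trtttttrtrrrrtrtttttrt   [A -> λ]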